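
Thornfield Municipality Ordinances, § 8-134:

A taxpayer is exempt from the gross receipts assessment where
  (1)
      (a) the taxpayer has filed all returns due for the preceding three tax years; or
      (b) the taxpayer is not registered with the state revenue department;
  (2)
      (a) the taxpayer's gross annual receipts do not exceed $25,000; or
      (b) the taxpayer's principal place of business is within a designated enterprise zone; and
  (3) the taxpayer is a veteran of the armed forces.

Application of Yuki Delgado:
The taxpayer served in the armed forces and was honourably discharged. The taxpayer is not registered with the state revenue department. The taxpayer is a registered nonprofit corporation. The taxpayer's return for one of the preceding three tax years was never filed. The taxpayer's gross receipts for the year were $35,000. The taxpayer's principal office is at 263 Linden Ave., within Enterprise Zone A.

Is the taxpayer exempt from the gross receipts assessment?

Yes — exempt.

(a) returns current — not satisfied.
(b) not (state-registered) — satisfied.
(1): F OR T → true.
(a) receipts ≤ $25,000 — fails.
(b) in enterprise zone — holds.
(2) = F OR T = true.
(3) veteran — satisfied.
Overall = T AND T AND T = true.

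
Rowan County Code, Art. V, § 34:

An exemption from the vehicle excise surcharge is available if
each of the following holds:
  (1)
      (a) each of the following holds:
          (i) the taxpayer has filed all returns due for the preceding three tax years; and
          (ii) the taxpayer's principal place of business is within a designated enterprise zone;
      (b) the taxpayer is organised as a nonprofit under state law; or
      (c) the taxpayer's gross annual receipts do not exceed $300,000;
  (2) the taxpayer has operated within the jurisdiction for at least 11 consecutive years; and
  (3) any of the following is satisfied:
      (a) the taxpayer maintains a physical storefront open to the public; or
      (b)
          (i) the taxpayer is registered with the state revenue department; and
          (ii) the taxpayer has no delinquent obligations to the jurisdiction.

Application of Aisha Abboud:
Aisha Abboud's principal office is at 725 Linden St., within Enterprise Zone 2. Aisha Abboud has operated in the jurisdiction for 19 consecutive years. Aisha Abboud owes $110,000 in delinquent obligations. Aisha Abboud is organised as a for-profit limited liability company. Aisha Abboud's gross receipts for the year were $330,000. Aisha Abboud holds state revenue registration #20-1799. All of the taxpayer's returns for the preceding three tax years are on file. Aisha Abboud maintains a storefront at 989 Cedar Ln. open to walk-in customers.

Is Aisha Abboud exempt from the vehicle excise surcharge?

Yes — exempt.

(i) returns current — holds.
(ii) in enterprise zone — met.
(a): T AND T → true.
(b) nonprofit — fails.
(c) receipts ≤ $300,000 — not satisfied.
So (1) is satisfied (T OR F OR F).
(2) ≥ 11 yrs in jurisdiction — met.
(a) has storefront — holds.
(i) state-registered — holds.
(ii) no delinquency — not satisfied.
So (b) is not satisfied (T AND F).
(3) = T OR F = true.
Overall: T AND T AND T → true.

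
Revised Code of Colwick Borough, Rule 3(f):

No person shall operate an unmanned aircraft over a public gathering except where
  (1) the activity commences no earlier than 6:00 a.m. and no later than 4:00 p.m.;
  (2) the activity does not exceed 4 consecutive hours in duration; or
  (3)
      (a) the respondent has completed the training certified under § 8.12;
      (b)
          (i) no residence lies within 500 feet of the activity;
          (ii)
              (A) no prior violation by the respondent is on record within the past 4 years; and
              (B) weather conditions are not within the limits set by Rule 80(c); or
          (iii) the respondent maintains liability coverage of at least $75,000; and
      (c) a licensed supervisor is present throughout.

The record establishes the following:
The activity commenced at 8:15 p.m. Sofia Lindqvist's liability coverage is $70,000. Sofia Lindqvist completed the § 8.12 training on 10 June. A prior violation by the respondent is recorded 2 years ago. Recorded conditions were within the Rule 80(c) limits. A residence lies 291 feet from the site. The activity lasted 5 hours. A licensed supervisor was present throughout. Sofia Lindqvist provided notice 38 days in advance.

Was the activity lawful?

No — unlawful.

(1) start within hours — not satisfied.
(2) ≤ 4 hrs duration — fails.
(a) training certified — holds.
(i) no residence in 500 ft — not met.
(A) no prior violation — fails.
(B) not (weather ok) — fails.
(ii): F AND F → false.
(iii) coverage ≥ $75,000 — not met.
(b): F OR F OR F → false.
(c) supervisor present — holds.
(3): T AND F AND T → false.
Overall = F OR F OR F = false.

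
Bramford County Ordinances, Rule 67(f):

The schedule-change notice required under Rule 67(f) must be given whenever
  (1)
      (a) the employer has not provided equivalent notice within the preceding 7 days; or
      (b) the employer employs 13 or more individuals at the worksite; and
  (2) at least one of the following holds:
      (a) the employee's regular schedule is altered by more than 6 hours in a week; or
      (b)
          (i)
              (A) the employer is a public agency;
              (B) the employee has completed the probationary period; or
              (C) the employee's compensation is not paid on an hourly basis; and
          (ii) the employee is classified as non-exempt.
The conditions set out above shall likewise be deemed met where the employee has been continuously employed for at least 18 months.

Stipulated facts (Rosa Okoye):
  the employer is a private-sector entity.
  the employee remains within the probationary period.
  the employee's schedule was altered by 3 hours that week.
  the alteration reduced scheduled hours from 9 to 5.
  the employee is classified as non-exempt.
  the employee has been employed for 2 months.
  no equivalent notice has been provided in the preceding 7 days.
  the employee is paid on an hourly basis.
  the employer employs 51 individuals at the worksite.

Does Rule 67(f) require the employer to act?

(a) no recent notice — met.
(b) ≥ 13 at site — satisfied.
(1): T OR T → true.
(a) schedule shift > 6h — fails.
(A) public agency — fails.
(B) past probation — fails.
(C) not (hourly-paid) — not met.
(i) = F OR F OR F = false.
(ii) non-exempt — met.
(b) = F AND T = false.
(2): F OR F → false.
Overall: T AND F → false.
Exception (tenure ≥ 18 mo.) — not satisfied.
Result: main false OR exception false → false.

No — not required.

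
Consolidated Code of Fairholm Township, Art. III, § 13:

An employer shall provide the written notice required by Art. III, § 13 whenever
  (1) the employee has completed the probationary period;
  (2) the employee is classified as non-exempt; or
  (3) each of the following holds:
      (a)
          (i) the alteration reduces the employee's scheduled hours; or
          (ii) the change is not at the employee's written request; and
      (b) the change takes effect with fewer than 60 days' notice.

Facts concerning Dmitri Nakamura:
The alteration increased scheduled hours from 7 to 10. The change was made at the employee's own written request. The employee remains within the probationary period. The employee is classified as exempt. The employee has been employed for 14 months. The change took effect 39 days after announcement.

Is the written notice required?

(1) past probation — fails.
(2) non-exempt — fails.
(i) hours reduced — not satisfied.
(ii) not employee-requested — not met.
(a): F OR F → false.
(b) < 60 days' notice — met.
So (3) is not satisfied (F AND T).
Overall: F OR F OR F → false.

No — not required.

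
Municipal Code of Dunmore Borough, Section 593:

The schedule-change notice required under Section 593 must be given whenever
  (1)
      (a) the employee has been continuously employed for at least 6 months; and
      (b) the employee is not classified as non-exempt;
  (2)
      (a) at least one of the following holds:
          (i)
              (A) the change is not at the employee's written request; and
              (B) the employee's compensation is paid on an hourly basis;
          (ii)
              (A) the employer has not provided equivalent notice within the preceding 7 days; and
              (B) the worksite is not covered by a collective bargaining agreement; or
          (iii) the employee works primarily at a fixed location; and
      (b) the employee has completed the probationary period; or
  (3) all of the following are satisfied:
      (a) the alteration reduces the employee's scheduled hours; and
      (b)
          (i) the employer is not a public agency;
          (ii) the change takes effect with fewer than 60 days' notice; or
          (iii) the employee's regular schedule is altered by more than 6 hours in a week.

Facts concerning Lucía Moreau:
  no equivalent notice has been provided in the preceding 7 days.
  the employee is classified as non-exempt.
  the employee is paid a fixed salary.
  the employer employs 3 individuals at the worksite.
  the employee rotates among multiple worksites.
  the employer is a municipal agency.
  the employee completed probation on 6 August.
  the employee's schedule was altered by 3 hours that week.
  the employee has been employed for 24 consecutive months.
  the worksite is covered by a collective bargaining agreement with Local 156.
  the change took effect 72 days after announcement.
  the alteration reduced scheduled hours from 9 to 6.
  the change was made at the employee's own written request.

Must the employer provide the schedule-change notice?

No — not required.

(a) tenure ≥ 6 mo. — met.
(b) not (non-exempt) — not satisfied.
(1): T AND F → false.
(A) not employee-requested — fails.
(B) hourly-paid — not met.
(i) = F AND F = false.
(A) no recent notice — satisfied.
(B) no CBA — not met.
(ii) = T AND F = false.
(iii) fixed location — not met.
So (a) is not satisfied (F OR F OR F).
(b) past probation — holds.
So (2) is not satisfied (F AND T).
(a) hours reduced — satisfied.
(i) not (public agency) — fails.
(ii) < 60 days' notice — fails.
(iii) schedule shift > 6h — fails.
(b): F OR F OR F → false.
So (3) is not satisfied (T AND F).
Overall: F OR F OR F → false.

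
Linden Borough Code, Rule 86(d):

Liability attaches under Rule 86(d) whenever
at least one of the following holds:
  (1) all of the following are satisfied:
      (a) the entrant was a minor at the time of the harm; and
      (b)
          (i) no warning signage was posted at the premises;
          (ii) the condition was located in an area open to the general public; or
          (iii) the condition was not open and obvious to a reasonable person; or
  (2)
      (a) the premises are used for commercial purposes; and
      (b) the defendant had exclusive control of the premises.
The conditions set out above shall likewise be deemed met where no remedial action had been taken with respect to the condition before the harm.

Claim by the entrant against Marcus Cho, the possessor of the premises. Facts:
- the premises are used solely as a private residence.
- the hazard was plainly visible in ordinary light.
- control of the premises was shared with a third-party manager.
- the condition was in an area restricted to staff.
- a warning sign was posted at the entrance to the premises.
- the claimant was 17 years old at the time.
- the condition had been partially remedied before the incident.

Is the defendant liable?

No — not liable.

(a) entrant a minor — met.
(i) no signage posted — not met.
(ii) public area — not satisfied.
(iii) not open/obvious — fails.
So (b) is not satisfied (F OR F OR F).
So (1) is not satisfied (T AND F).
(a) commercial use — not met.
(b) exclusive control — not satisfied.
So (2) is not satisfied (F AND F).
Overall: F OR F → false.
Exception (no remedial action) — not satisfied.
Result: main false OR exception false → false.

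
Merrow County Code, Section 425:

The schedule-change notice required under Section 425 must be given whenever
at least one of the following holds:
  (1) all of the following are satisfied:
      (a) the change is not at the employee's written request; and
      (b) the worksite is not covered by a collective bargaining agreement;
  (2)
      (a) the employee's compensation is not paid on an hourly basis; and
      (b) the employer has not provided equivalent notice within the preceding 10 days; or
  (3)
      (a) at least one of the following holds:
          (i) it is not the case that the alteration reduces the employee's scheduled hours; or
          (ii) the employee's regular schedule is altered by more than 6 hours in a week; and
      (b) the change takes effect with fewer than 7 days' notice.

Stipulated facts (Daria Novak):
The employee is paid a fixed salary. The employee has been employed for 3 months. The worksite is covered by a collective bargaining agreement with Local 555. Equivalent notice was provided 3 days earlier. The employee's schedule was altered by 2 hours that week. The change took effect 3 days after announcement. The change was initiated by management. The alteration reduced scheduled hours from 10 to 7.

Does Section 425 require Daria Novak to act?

No — not required.

(a) not employee-requested — satisfied.
(b) no CBA — fails.
(1) = T AND F = false.
(a) not (hourly-paid) — satisfied.
(b) no recent notice — fails.
(2) = T AND F = false.
(i) not (hours reduced) — not satisfied.
(ii) schedule shift > 6h — fails.
So (a) is not satisfied (F OR F).
(b) < 7 days' notice — met.
So (3) is not satisfied (F AND T).
Overall = F OR F OR F = false.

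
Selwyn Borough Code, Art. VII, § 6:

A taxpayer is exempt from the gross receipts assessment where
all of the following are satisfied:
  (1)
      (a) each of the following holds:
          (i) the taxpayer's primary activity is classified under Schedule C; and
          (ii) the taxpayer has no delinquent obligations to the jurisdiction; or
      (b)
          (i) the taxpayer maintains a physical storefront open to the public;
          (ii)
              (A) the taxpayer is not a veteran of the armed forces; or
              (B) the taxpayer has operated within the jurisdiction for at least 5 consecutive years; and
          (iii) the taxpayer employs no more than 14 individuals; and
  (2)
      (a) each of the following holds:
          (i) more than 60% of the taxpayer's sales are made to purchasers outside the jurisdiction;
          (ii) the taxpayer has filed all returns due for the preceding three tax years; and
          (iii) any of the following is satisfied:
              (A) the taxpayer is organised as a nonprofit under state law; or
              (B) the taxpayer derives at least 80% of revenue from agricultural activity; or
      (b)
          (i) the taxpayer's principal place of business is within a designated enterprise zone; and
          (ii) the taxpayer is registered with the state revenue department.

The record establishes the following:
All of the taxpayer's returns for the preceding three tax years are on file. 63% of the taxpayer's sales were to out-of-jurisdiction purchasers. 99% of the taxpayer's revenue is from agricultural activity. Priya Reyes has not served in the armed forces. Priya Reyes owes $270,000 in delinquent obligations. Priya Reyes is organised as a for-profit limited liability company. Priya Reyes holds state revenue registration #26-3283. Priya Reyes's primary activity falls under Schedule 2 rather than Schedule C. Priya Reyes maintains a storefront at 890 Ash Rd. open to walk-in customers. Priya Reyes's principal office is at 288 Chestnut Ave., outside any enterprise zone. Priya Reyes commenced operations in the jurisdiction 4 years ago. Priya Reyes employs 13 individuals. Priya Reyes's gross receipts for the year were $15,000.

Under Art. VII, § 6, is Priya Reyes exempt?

(i) Schedule C activity — not satisfied.
(ii) no delinquency — not satisfied.
(a) = F AND F = false.
(i) has storefront — satisfied.
(A) not (veteran) — satisfied.
(B) ≥ 5 yrs in jurisdiction — fails.
(ii) = T OR F = true.
(iii) ≤ 14 employees — met.
(b) = T AND T AND T = true.
(1) = F OR T = true.
(i) >60% out-of-jur. sales — satisfied.
(ii) returns current — satisfied.
(A) nonprofit — not satisfied.
(B) ≥80% agricultural — holds.
(iii) = F OR T = true.
So (a) is satisfied (T AND T AND T).
(i) in enterprise zone — not met.
(ii) state-registered — holds.
(b): F AND T → false.
(2) = T OR F = true.
Overall: T AND T → true.

Yes — exempt.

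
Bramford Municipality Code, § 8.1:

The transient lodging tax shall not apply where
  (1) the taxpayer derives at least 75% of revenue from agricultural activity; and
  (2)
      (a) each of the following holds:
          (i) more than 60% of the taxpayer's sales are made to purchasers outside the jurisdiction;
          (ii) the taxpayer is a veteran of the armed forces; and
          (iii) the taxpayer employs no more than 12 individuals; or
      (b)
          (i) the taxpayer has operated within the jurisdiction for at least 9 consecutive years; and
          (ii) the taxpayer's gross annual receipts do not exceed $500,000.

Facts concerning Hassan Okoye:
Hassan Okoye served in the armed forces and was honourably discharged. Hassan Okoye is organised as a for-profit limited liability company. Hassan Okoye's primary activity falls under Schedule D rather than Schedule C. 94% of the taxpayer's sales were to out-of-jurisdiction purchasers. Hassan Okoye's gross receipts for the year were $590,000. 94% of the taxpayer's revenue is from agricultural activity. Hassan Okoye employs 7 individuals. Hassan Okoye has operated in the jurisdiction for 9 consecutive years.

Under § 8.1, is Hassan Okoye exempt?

(1) ≥75% agricultural — satisfied.
(i) >60% out-of-jur. sales — met.
(ii) veteran — holds.
(iii) ≤ 12 employees — holds.
So (a) is satisfied (T AND T AND T).
(i) ≥ 9 yrs in jurisdiction — satisfied.
(ii) receipts ≤ $500,000 — not met.
So (b) is not satisfied (T AND F).
(2) = T OR F = true.
So Overall is satisfied (T AND T).

Yes — exempt.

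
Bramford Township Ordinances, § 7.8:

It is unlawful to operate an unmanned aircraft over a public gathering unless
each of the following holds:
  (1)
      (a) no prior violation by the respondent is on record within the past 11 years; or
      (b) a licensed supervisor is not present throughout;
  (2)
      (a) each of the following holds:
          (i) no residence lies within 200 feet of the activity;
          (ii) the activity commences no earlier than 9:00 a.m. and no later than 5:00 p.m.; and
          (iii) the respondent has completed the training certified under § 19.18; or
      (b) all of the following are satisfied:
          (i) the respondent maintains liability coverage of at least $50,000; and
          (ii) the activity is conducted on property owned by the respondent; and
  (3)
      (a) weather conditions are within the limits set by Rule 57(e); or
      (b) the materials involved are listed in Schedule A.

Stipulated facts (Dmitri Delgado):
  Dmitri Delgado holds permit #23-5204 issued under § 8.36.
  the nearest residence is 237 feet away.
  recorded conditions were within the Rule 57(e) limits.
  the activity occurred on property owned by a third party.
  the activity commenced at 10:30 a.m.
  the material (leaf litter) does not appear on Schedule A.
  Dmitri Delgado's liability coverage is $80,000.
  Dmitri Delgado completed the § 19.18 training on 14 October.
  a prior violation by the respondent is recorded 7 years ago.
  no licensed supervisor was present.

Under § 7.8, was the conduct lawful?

Yes — lawful.

(a) no prior violation — not satisfied.
(b) not (supervisor present) — met.
(1) = F OR T = true.
(i) no residence in 200 ft — satisfied.
(ii) start within hours — holds.
(iii) training certified — met.
(a) = T AND T AND T = true.
(i) coverage ≥ $50,000 — met.
(ii) own property — not satisfied.
So (b) is not satisfied (T AND F).
(2) = T OR F = true.
(a) weather ok — satisfied.
(b) Schedule A material — fails.
(3): T OR F → true.
Overall: T AND T AND T → true.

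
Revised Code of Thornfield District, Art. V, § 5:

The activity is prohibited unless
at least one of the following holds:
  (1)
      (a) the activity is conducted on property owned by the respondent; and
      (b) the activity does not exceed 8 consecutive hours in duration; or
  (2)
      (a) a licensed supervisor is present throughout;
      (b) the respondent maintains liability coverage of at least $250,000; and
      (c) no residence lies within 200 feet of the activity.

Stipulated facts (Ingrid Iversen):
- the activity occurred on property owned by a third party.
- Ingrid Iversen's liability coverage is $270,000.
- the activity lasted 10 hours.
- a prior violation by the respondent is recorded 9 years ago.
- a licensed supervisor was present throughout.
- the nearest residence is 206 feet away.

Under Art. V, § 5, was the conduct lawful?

Yes — lawful.

(a) own property — fails.
(b) ≤ 8 hrs duration — fails.
So (1) is not satisfied (F AND F).
(a) supervisor present — holds.
(b) coverage ≥ $250,000 — holds.
(c) no residence in 200 ft — satisfied.
(2): T AND T AND T → true.
Overall = F OR T = true.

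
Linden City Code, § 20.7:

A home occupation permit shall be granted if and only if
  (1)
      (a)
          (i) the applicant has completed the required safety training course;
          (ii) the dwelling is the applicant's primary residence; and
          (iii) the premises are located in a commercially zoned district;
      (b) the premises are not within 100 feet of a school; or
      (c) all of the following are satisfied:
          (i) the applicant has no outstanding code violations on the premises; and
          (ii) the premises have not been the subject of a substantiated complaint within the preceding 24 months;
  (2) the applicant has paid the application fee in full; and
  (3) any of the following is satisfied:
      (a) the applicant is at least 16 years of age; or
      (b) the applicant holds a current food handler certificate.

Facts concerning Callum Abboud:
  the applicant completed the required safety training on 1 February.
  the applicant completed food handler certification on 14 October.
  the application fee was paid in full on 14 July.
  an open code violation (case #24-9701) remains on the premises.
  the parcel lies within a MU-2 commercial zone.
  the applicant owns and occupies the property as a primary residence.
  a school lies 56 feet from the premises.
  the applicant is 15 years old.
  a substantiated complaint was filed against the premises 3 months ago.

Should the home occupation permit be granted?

Yes — granted.

(i) safety training — holds.
(ii) primary residence — holds.
(iii) commercially zoned — holds.
(a): T AND T AND T → true.
(b) ≥100 ft from school — fails.
(i) no code violations — not met.
(ii) no complaint in 24 mo. — not met.
So (c) is not satisfied (F AND F).
So (1) is satisfied (T OR F OR F).
(2) fee paid — met.
(a) age ≥ 16 — fails.
(b) food handler cert. — met.
(3): F OR T → true.
Overall = T AND T AND T = true.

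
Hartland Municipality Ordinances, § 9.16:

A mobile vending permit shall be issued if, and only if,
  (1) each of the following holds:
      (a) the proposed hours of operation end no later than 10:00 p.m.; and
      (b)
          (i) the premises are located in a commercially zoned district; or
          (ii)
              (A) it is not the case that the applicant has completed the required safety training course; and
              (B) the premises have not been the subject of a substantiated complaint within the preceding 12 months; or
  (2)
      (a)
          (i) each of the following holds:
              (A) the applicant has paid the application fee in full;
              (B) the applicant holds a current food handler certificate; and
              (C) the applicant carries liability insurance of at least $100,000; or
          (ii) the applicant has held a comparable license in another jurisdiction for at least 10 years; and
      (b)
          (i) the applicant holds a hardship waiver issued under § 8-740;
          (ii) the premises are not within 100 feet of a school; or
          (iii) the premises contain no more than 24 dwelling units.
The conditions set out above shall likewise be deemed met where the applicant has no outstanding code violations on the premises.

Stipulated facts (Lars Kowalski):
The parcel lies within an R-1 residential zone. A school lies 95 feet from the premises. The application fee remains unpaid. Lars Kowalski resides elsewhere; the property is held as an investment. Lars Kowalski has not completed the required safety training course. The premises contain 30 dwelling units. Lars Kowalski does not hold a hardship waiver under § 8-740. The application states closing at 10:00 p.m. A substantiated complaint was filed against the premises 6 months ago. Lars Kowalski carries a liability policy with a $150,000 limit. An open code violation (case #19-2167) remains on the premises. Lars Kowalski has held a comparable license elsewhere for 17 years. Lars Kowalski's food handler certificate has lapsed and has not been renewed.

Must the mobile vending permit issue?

(a) closes by 10 p.m. — satisfied.
(i) commercially zoned — not met.
(A) not (safety training) — holds.
(B) no complaint in 12 mo. — fails.
(ii): T AND F → false.
(b): F OR F → false.
(1) = T AND F = false.
(A) fee paid — fails.
(B) food handler cert. — not met.
(C) insurance ≥ $100,000 — satisfied.
So (i) is not satisfied (F AND F AND T).
(ii) prior license ≥ 10 yr — satisfied.
(a) = F OR T = true.
(i) hardship waiver — not satisfied.
(ii) ≥100 ft from school — fails.
(iii) ≤ 24 units — fails.
So (b) is not satisfied (F OR F OR F).
So (2) is not satisfied (T AND F).
So Overall is not satisfied (F OR F).
Exception (no code violations) — not satisfied.
Result: main false OR exception false → false.

No — denied.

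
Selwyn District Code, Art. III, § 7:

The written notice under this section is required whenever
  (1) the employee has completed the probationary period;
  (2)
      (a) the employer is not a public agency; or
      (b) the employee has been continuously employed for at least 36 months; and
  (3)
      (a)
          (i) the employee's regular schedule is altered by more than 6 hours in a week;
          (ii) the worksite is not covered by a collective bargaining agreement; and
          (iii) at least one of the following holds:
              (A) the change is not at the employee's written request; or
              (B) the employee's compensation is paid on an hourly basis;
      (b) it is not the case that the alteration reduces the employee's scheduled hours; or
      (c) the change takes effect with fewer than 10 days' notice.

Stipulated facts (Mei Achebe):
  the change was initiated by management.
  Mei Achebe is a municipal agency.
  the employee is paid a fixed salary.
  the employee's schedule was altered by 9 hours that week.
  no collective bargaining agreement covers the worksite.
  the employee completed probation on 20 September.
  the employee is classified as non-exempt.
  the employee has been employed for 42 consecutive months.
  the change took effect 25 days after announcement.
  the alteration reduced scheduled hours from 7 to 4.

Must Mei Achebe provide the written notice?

(1) past probation — met.
(a) not (public agency) — not met.
(b) tenure ≥ 36 mo. — satisfied.
(2) = F OR T = true.
(i) schedule shift > 6h — satisfied.
(ii) no CBA — satisfied.
(A) not employee-requested — holds.
(B) hourly-paid — not satisfied.
(iii): T OR F → true.
So (a) is satisfied (T AND T AND T).
(b) not (hours reduced) — not satisfied.
(c) < 10 days' notice — not satisfied.
(3): T OR F OR F → true.
So Overall is satisfied (T AND T AND T).

Yes — required.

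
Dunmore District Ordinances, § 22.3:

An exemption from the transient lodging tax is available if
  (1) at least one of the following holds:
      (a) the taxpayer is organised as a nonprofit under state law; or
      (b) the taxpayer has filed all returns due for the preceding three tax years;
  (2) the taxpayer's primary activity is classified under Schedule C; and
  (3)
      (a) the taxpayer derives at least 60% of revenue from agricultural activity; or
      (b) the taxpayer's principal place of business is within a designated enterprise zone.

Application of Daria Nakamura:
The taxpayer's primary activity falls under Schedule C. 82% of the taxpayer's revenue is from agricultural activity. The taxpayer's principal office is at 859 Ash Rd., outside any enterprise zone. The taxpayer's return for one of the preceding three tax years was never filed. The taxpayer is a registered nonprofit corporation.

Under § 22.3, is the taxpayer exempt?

(a) nonprofit — met.
(b) returns current — fails.
(1): T OR F → true.
(2) Schedule C activity — met.
(a) ≥60% agricultural — met.
(b) in enterprise zone — not satisfied.
So (3) is satisfied (T OR F).
Overall: T AND T AND T → true.

Yes — exempt.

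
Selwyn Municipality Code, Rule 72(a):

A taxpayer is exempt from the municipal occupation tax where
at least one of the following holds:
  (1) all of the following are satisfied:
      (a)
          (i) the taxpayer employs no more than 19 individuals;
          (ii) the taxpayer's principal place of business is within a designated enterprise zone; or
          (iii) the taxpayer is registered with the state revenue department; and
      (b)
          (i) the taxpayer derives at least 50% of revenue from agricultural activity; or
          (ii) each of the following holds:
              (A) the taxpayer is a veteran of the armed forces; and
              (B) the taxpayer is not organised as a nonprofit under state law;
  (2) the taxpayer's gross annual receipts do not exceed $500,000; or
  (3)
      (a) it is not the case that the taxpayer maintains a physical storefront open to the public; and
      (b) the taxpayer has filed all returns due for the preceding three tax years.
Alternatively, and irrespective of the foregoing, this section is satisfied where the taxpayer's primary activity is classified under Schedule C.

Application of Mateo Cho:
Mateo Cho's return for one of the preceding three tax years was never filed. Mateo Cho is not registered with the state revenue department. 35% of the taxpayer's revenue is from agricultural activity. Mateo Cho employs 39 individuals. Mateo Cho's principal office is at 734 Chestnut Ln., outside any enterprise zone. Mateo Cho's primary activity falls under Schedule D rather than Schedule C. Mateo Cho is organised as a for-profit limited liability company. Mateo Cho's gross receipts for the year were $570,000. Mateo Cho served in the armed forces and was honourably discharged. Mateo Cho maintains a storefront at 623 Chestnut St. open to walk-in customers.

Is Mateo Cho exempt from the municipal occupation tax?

No — not exempt.

(i) ≤ 19 employees — not met.
(ii) in enterprise zone — fails.
(iii) state-registered — fails.
So (a) is not satisfied (F OR F OR F).
(i) ≥50% agricultural — fails.
(A) veteran — met.
(B) not (nonprofit) — satisfied.
(ii): T AND T → true.
(b): F OR T → true.
(1) = F AND T = false.
(2) receipts ≤ $500,000 — fails.
(a) not (has storefront) — not satisfied.
(b) returns current — not met.
So (3) is not satisfied (F AND F).
So Overall is not satisfied (F OR F OR F).
Exception (Schedule C activity) — not satisfied.
Result: main false OR exception false → false.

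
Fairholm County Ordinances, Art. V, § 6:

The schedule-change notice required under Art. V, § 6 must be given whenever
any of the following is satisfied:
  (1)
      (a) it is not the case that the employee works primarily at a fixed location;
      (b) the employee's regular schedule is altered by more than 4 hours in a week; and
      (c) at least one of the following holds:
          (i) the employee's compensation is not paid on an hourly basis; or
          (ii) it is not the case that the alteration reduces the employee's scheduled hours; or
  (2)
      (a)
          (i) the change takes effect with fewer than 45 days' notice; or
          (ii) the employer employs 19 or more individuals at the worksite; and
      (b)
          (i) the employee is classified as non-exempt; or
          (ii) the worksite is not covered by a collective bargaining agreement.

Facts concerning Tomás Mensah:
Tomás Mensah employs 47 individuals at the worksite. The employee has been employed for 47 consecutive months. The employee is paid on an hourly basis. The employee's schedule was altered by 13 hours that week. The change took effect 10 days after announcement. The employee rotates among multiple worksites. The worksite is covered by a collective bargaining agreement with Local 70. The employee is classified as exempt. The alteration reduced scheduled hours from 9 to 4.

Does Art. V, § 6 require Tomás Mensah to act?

(a) not (fixed location) — met.
(b) schedule shift > 4h — satisfied.
(i) not (hourly-paid) — fails.
(ii) not (hours reduced) — not satisfied.
(c): F OR F → false.
(1): T AND T AND F → false.
(i) < 45 days' notice — holds.
(ii) ≥ 19 at site — satisfied.
(a) = T OR T = true.
(i) non-exempt — fails.
(ii) no CBA — not satisfied.
(b): F OR F → false.
(2) = T AND F = false.
Overall: F OR F → false.

No — not required.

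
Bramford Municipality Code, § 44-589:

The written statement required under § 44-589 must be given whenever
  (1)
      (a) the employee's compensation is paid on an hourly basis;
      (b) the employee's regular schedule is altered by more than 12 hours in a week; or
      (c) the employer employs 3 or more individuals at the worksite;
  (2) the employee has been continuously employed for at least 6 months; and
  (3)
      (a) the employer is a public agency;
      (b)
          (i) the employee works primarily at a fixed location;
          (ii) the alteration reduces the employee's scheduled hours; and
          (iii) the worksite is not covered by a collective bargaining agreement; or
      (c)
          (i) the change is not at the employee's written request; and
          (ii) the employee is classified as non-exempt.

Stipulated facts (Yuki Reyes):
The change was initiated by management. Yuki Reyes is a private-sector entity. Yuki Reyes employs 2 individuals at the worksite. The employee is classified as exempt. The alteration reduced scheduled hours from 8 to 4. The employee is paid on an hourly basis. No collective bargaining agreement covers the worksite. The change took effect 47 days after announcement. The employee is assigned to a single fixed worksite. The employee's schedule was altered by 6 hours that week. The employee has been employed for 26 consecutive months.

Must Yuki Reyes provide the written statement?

(a) hourly-paid — satisfied.
(b) schedule shift > 12h — not met.
(c) ≥ 3 at site — fails.
So (1) is satisfied (T OR F OR F).
(2) tenure ≥ 6 mo. — met.
(a) public agency — not met.
(i) fixed location — satisfied.
(ii) hours reduced — met.
(iii) no CBA — met.
So (b) is satisfied (T AND T AND T).
(i) not employee-requested — holds.
(ii) non-exempt — not satisfied.
(c): T AND F → false.
(3) = F OR T OR F = true.
Overall = T AND T AND T = true.

Yes — required.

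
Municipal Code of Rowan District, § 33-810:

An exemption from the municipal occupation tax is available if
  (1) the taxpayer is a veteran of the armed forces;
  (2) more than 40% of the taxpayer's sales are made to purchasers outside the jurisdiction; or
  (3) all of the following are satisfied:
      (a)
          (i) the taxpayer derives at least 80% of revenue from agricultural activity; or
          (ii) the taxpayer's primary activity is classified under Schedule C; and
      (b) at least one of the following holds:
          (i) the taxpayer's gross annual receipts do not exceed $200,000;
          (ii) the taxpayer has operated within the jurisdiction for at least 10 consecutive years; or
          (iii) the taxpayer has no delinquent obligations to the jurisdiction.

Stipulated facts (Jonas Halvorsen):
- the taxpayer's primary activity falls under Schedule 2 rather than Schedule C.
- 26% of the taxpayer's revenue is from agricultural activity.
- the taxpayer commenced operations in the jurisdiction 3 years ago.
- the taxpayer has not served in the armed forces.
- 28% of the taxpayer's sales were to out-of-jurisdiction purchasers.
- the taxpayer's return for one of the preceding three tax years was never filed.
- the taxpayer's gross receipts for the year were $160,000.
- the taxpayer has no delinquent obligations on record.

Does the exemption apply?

No — not exempt.

(1) veteran — not satisfied.
(2) >40% out-of-jur. sales — fails.
(i) ≥80% agricultural — not satisfied.
(ii) Schedule C activity — not satisfied.
(a) = F OR F = false.
(i) receipts ≤ $200,000 — satisfied.
(ii) ≥ 10 yrs in jurisdiction — not satisfied.
(iii) no delinquency — met.
So (b) is satisfied (T OR F OR T).
So (3) is not satisfied (F AND T).
Overall: F OR F OR F → false.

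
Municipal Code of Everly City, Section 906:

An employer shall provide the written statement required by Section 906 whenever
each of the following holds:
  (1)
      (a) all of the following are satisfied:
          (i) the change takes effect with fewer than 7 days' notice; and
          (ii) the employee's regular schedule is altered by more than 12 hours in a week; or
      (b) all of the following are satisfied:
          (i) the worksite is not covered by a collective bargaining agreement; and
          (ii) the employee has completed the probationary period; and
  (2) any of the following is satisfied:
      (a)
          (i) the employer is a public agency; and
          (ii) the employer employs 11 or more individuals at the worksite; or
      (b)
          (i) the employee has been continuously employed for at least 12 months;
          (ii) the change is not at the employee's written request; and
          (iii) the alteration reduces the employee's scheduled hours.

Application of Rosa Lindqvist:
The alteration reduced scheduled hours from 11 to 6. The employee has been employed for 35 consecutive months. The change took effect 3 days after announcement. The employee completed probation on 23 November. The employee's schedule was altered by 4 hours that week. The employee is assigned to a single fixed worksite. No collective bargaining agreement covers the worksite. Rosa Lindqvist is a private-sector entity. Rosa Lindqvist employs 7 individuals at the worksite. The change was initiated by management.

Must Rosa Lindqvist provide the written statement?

(i) < 7 days' notice — met.
(ii) schedule shift > 12h — not satisfied.
(a) = T AND F = false.
(i) no CBA — holds.
(ii) past probation — met.
So (b) is satisfied (T AND T).
So (1) is satisfied (F OR T).
(i) public agency — fails.
(ii) ≥ 11 at site — fails.
(a) = F AND F = false.
(i) tenure ≥ 12 mo. — holds.
(ii) not employee-requested — met.
(iii) hours reduced — met.
(b): T AND T AND T → true.
(2) = F OR T = true.
So Overall is satisfied (T AND T).

Yes — required.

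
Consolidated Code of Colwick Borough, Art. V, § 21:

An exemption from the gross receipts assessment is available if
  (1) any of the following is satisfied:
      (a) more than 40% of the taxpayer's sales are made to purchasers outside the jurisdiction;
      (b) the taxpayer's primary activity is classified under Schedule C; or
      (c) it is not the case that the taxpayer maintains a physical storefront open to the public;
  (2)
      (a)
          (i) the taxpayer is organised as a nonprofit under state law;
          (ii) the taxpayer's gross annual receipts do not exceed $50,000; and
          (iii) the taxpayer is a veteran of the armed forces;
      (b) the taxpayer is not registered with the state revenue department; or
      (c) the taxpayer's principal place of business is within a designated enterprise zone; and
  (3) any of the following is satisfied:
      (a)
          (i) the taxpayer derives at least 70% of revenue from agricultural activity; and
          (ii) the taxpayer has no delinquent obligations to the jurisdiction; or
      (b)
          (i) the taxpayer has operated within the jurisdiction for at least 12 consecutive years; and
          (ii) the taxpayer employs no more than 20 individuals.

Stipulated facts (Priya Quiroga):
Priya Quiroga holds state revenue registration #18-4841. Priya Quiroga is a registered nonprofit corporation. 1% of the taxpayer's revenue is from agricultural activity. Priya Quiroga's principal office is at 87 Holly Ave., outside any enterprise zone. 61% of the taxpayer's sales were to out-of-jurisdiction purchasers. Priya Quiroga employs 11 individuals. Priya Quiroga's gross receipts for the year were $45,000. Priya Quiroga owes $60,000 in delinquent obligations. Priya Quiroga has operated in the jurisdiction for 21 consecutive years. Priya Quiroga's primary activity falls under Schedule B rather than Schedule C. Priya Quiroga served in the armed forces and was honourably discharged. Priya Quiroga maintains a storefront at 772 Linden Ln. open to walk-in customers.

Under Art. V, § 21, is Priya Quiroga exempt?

Yes — exempt.

(a) >40% out-of-jur. sales — holds.
(b) Schedule C activity — not met.
(c) not (has storefront) — not met.
(1): T OR F OR F → true.
(i) nonprofit — satisfied.
(ii) receipts ≤ $50,000 — met.
(iii) veteran — satisfied.
(a) = T AND T AND T = true.
(b) not (state-registered) — not met.
(c) in enterprise zone — not met.
(2) = T OR F OR F = true.
(i) ≥70% agricultural — not satisfied.
(ii) no delinquency — fails.
(a): F AND F → false.
(i) ≥ 12 yrs in jurisdiction — holds.
(ii) ≤ 20 employees — satisfied.
So (b) is satisfied (T AND T).
(3): F OR T → true.
So Overall is satisfied (T AND T AND T).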